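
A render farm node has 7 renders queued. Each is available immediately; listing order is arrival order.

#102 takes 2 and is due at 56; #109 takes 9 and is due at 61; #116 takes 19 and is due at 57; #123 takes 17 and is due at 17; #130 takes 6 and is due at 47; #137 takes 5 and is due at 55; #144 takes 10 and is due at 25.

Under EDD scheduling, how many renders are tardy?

EDD (increasing due date): #123 #144 #130 #137 #102 #116 #109.
#123: 0→17, due 17, tardiness 0
#144: 17→27, due 25, tardiness 2
#130: 27→33, due 47, tardiness 0
#137: 33→38, due 55, tardiness 0
#102: 38→40, due 56, tardiness 0
#116: 40→59, due 57, tardiness 2
#109: 59→68, due 61, tardiness 7
Late renders: 3.

3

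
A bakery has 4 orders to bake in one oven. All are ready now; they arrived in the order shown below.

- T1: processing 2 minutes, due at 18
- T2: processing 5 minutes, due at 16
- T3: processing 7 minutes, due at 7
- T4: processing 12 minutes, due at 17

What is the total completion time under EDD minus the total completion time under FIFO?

EDD (increasing due date): T3 T2 T4 T1.
T3: 0→7
T2: 7→12
T4: 12→24
T1: 24→26
Sum = 7+12+24+26 = 69.
FIFO (arrival order): T1 T2 T3 T4.
T1: 0→2
T2: 2→7
T3: 7→14
T4: 14→26
Sum = 2+7+14+26 = 49.
Difference = 69 − 49 = 20.

20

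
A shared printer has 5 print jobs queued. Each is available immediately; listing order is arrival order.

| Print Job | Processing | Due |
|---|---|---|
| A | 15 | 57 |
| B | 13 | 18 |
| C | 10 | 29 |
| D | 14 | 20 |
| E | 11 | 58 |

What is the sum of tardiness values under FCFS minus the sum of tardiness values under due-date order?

36

FIFO (arrival order): A B C D E.
A: 0→15, due 57, tardiness 0
B: 15→28, due 18, tardiness 10
C: 28→38, due 29, tardiness 9
D: 38→52, due 20, tardiness 32
E: 52→63, due 58, tardiness 5
Sum = 0+10+9+32+5 = 56.
EDD (increasing due date): B D C A E.
B: 0→13, due 18, tardiness 0
D: 13→27, due 20, tardiness 7
C: 27→37, due 29, tardiness 8
A: 37→52, due 57, tardiness 0
E: 52→63, due 58, tardiness 5
Sum = 0+7+8+0+5 = 20.
Difference = 56 − 20 = 36.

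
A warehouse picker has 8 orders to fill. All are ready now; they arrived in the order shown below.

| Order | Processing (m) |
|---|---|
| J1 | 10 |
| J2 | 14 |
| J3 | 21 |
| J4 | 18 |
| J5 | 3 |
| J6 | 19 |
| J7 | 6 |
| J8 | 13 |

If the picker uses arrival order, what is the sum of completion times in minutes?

488

FIFO (arrival order): J1 J2 J3 J4 J5 J6 J7 J8.
J1: 0→10
J2: 10→24
J3: 24→45
J4: 45→63
J5: 63→66
J6: 66→85
J7: 85→91
J8: 91→104
Sum = 10+24+45+63+66+85+91+104 = 488.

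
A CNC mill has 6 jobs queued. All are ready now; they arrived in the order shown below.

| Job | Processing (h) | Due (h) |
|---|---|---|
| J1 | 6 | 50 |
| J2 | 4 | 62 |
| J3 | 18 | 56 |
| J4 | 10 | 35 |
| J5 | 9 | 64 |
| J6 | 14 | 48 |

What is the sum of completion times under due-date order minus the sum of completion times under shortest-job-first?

EDD (increasing due date): J4 J6 J1 J3 J2 J5.
J4: 0→10
J6: 10→24
J1: 24→30
J3: 30→48
J2: 48→52
J5: 52→61
Sum = 10+24+30+48+52+61 = 225.
SPT (increasing processing time): J2 J1 J5 J4 J6 J3.
J2: 0→4
J1: 4→10
J5: 10→19
J4: 19→29
J6: 29→43
J3: 43→61
Sum = 4+10+19+29+43+61 = 166.
Difference = 225 − 166 = 59.

59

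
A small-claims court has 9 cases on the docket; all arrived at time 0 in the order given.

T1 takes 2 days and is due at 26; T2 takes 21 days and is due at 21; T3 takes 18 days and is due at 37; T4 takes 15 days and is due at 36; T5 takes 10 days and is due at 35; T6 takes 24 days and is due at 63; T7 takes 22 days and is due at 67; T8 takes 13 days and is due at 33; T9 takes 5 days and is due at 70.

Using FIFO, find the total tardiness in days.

281

FIFO (arrival order): T1 T2 T3 T4 T5 T6 T7 T8 T9.
T1: 0→2, due 26, tardiness 0
T2: 2→23, due 21, tardiness 2
T3: 23→41, due 37, tardiness 4
T4: 41→56, due 36, tardiness 20
T5: 56→66, due 35, tardiness 31
T6: 66→90, due 63, tardiness 27
T7: 90→112, due 67, tardiness 45
T8: 112→125, due 33, tardiness 92
T9: 125→130, due 70, tardiness 60
Sum = 0+2+4+20+31+27+45+92+60 = 281.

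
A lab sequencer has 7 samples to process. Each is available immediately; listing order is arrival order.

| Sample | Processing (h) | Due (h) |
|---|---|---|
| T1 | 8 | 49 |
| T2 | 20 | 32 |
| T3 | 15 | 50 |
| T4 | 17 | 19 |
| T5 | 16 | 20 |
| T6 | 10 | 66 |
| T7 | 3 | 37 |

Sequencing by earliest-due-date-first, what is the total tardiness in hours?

EDD (increasing due date): T4 T5 T2 T7 T1 T3 T6.
T4: 0→17, due 19, tardiness 0
T5: 17→33, due 20, tardiness 13
T2: 33→53, due 32, tardiness 21
T7: 53→56, due 37, tardiness 19
T1: 56→64, due 49, tardiness 15
T3: 64→79, due 50, tardiness 29
T6: 79→89, due 66, tardiness 23
Sum = 0+13+21+19+15+29+23 = 120.

120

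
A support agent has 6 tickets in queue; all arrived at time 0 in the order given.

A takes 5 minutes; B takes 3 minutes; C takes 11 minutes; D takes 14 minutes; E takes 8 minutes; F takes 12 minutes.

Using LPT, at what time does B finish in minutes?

LPT (decreasing processing time): D F C E A B.
D: 0→14
F: 14→26
C: 26→37
E: 37→45
A: 45→50
B: 50→53

53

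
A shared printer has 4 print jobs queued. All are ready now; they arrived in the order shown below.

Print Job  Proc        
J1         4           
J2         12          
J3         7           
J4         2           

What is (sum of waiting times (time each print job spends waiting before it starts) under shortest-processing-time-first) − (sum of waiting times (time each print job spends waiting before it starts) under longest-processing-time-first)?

-33

SPT (increasing processing time): J4 J1 J3 J2.
J4: waits 0, runs 0→2
J1: waits 2, runs 2→6
J3: waits 6, runs 6→13
J2: waits 13, runs 13→25
Sum = 0+2+6+13 = 21.
LPT (decreasing processing time): J2 J3 J1 J4.
J2: waits 0, runs 0→12
J3: waits 12, runs 12→19
J1: waits 19, runs 19→23
J4: waits 23, runs 23→25
Sum = 0+12+19+23 = 54.
Difference = 21 − 54 = -33.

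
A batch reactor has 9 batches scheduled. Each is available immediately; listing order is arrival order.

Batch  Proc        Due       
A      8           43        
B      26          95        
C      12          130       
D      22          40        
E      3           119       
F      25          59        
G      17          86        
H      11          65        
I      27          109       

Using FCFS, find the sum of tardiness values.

FIFO (arrival order): A B C D E F G H I.
A: 0→8, due 43, tardiness 0
B: 8→34, due 95, tardiness 0
C: 34→46, due 130, tardiness 0
D: 46→68, due 40, tardiness 28
E: 68→71, due 119, tardiness 0
F: 71→96, due 59, tardiness 37
G: 96→113, due 86, tardiness 27
H: 113→124, due 65, tardiness 59
I: 124→151, due 109, tardiness 42
Sum = 0+0+0+28+0+37+27+59+42 = 193.

193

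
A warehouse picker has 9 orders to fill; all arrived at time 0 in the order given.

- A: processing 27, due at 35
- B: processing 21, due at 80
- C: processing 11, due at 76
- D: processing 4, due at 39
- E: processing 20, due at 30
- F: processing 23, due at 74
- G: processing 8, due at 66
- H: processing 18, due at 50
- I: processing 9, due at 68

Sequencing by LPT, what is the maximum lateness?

LPT (decreasing processing time): A F B E H C I G D.
A: 0→27, due 35, lateness -8
F: 27→50, due 74, lateness -24
B: 50→71, due 80, lateness -9
E: 71→91, due 30, lateness 61
H: 91→109, due 50, lateness 59
C: 109→120, due 76, lateness 44
I: 120→129, due 68, lateness 61
G: 129→137, due 66, lateness 71
D: 137→141, due 39, lateness 102
Maximum = 102.

102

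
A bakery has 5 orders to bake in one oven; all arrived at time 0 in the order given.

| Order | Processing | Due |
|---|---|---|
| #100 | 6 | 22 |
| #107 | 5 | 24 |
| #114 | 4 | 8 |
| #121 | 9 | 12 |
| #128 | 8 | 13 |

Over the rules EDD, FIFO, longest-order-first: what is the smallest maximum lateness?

8

EDD (increasing due date): #114 #121 #128 #100 #107.
#114: 0→4, due 8, lateness -4
#121: 4→13, due 12, lateness 1
#128: 13→21, due 13, lateness 8
#100: 21→27, due 22, lateness 5
#107: 27→32, due 24, lateness 8
Maximum = 8.
FIFO (arrival order): #100 #107 #114 #121 #128.
#100: 0→6, due 22, lateness -16
#107: 6→11, due 24, lateness -13
#114: 11→15, due 8, lateness 7
#121: 15→24, due 12, lateness 12
#128: 24→32, due 13, lateness 19
Maximum = 19.
LPT (decreasing processing time): #121 #128 #100 #107 #114.
#121: 0→9, due 12, lateness -3
#128: 9→17, due 13, lateness 4
#100: 17→23, due 22, lateness 1
#107: 23→28, due 24, lateness 4
#114: 28→32, due 8, lateness 24
Maximum = 24.
EDD 8, FIFO 19, LPT 24 → minimum 8.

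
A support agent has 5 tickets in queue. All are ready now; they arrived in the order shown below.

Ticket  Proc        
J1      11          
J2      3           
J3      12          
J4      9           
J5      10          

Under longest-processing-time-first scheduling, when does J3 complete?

LPT (decreasing processing time): J3 J1 J5 J4 J2.
J3: 0→12

12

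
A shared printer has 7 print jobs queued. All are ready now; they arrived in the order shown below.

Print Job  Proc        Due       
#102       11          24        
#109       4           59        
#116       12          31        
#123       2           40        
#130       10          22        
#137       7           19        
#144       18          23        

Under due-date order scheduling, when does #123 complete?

60

EDD (increasing due date): #137 #130 #144 #102 #116 #123 #109.
#137: 0→7
#130: 7→17
#144: 17→35
#102: 35→46
#116: 46→58
#123: 58→60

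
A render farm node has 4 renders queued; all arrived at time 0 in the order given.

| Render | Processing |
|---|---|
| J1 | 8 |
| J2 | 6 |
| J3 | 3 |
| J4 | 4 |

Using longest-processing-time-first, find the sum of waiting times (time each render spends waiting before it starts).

40

LPT (decreasing processing time): J1 J2 J4 J3.
J1: waits 0, runs 0→8
J2: waits 8, runs 8→14
J4: waits 14, runs 14→18
J3: waits 18, runs 18→21
Sum = 0+8+14+18 = 40.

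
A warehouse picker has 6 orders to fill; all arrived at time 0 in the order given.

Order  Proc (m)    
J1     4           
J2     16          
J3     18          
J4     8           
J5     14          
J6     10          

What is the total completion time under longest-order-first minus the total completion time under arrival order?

LPT (decreasing processing time): J3 J2 J5 J6 J4 J1.
J3: 0→18
J2: 18→34
J5: 34→48
J6: 48→58
J4: 58→66
J1: 66→70
Sum = 18+34+48+58+66+70 = 294.
FIFO (arrival order): J1 J2 J3 J4 J5 J6.
J1: 0→4
J2: 4→20
J3: 20→38
J4: 38→46
J5: 46→60
J6: 60→70
Sum = 4+20+38+46+60+70 = 238.
Difference = 294 − 238 = 56.

56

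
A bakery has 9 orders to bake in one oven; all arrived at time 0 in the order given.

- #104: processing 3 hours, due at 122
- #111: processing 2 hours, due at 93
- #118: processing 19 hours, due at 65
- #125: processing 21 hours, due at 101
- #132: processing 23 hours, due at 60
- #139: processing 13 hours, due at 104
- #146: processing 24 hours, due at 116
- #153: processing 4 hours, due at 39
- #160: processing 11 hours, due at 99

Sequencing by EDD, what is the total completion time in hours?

EDD (increasing due date): #153 #132 #118 #111 #160 #125 #139 #146 #104.
#153: 0→4
#132: 4→27
#118: 27→46
#111: 46→48
#160: 48→59
#125: 59→80
#139: 80→93
#146: 93→117
#104: 117→120
Sum = 4+27+46+48+59+80+93+117+120 = 594.

594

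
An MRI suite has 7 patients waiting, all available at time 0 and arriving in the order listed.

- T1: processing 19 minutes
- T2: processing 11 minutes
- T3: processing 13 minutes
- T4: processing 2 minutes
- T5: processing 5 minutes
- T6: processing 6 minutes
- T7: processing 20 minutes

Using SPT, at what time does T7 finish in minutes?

76

SPT (increasing processing time): T4 T5 T6 T2 T3 T1 T7.
T4: 0→2
T5: 2→7
T6: 7→13
T2: 13→24
T3: 24→37
T1: 37→56
T7: 56→76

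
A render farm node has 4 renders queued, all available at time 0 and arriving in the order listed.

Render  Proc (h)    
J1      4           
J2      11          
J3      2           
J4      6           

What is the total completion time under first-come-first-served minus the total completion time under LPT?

FIFO (arrival order): J1 J2 J3 J4.
J1: 0→4
J2: 4→15
J3: 15→17
J4: 17→23
Sum = 4+15+17+23 = 59.
LPT (decreasing processing time): J2 J4 J1 J3.
J2: 0→11
J4: 11→17
J1: 17→21
J3: 21→23
Sum = 11+17+21+23 = 72.
Difference = 59 − 72 = -13.

-13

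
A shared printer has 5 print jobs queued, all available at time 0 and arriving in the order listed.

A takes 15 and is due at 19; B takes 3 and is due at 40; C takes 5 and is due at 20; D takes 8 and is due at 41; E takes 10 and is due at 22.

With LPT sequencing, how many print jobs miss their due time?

LPT (decreasing processing time): A E D C B.
A: 0→15, due 19, tardiness 0
E: 15→25, due 22, tardiness 3
D: 25→33, due 41, tardiness 0
C: 33→38, due 20, tardiness 18
B: 38→41, due 40, tardiness 1
Late print jobs: 3.

3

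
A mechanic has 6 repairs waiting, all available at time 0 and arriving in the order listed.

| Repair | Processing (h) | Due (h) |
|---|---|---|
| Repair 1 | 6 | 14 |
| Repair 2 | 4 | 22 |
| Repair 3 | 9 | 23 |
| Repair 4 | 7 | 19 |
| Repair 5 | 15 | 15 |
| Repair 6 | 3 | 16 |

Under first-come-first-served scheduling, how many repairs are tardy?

FIFO (arrival order): Repair 1 Repair 2 Repair 3 Repair 4 Repair 5 Repair 6.
Repair 1: 0→6, due 14, tardiness 0
Repair 2: 6→10, due 22, tardiness 0
Repair 3: 10→19, due 23, tardiness 0
Repair 4: 19→26, due 19, tardiness 7
Repair 5: 26→41, due 15, tardiness 26
Repair 6: 41→44, due 16, tardiness 28
Late repairs: 3.

3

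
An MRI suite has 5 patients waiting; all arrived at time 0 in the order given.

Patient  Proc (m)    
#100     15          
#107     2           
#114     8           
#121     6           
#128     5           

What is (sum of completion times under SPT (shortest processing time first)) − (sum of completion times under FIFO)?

-45

SPT (increasing processing time): #107 #128 #121 #114 #100.
#107: 0→2
#128: 2→7
#121: 7→13
#114: 13→21
#100: 21→36
Sum = 2+7+13+21+36 = 79.
FIFO (arrival order): #100 #107 #114 #121 #128.
#100: 0→15
#107: 15→17
#114: 17→25
#121: 25→31
#128: 31→36
Sum = 15+17+25+31+36 = 124.
Difference = 79 − 124 = -45.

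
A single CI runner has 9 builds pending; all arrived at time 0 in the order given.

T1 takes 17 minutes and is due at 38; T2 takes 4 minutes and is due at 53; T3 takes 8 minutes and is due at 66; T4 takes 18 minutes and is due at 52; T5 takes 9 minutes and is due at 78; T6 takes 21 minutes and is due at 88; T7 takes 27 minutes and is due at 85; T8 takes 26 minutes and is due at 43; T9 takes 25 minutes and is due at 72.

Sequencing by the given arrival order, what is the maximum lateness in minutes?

FIFO (arrival order): T1 T2 T3 T4 T5 T6 T7 T8 T9.
T1: 0→17, due 38, lateness -21
T2: 17→21, due 53, lateness -32
T3: 21→29, due 66, lateness -37
T4: 29→47, due 52, lateness -5
T5: 47→56, due 78, lateness -22
T6: 56→77, due 88, lateness -11
T7: 77→104, due 85, lateness 19
T8: 104→130, due 43, lateness 87
T9: 130→155, due 72, lateness 83
Maximum = 87.

87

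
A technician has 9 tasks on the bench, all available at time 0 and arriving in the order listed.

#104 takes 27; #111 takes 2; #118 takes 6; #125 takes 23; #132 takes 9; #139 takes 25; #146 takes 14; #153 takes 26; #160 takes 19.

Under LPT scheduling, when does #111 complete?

LPT (decreasing processing time): #104 #153 #139 #125 #160 #146 #132 #118 #111.
#104: 0→27
#153: 27→53
#139: 53→78
#125: 78→101
#160: 101→120
#146: 120→134
#132: 134→143
#118: 143→149
#111: 149→151

151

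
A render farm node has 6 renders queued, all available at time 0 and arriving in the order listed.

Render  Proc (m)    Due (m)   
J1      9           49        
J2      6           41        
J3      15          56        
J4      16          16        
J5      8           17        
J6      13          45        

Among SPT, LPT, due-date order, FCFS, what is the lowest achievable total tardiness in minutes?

SPT (increasing processing time): J2 J5 J1 J6 J3 J4.
J2: 0→6, due 41, tardiness 0
J5: 6→14, due 17, tardiness 0
J1: 14→23, due 49, tardiness 0
J6: 23→36, due 45, tardiness 0
J3: 36→51, due 56, tardiness 0
J4: 51→67, due 16, tardiness 51
Sum = 0+0+0+0+0+51 = 51.
LPT (decreasing processing time): J4 J3 J6 J1 J5 J2.
J4: 0→16, due 16, tardiness 0
J3: 16→31, due 56, tardiness 0
J6: 31→44, due 45, tardiness 0
J1: 44→53, due 49, tardiness 4
J5: 53→61, due 17, tardiness 44
J2: 61→67, due 41, tardiness 26
Sum = 0+0+0+4+44+26 = 74.
EDD (increasing due date): J4 J5 J2 J6 J1 J3.
J4: 0→16, due 16, tardiness 0
J5: 16→24, due 17, tardiness 7
J2: 24→30, due 41, tardiness 0
J6: 30→43, due 45, tardiness 0
J1: 43→52, due 49, tardiness 3
J3: 52→67, due 56, tardiness 11
Sum = 0+7+0+0+3+11 = 21.
FIFO (arrival order): J1 J2 J3 J4 J5 J6.
J1: 0→9, due 49, tardiness 0
J2: 9→15, due 41, tardiness 0
J3: 15→30, due 56, tardiness 0
J4: 30→46, due 16, tardiness 30
J5: 46→54, due 17, tardiness 37
J6: 54→67, due 45, tardiness 22
Sum = 0+0+0+30+37+22 = 89.
SPT 51, LPT 74, EDD 21, FIFO 89 → minimum 21.

21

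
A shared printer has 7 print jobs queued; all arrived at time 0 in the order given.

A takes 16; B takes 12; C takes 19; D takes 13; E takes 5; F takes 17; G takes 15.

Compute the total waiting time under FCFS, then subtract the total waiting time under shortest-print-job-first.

62

FIFO (arrival order): A B C D E F G.
A: waits 0, runs 0→16
B: waits 16, runs 16→28
C: waits 28, runs 28→47
D: waits 47, runs 47→60
E: waits 60, runs 60→65
F: waits 65, runs 65→82
G: waits 82, runs 82→97
Sum = 0+16+28+47+60+65+82 = 298.
SPT (increasing processing time): E B D G A F C.
E: waits 0, runs 0→5
B: waits 5, runs 5→17
D: waits 17, runs 17→30
G: waits 30, runs 30→45
A: waits 45, runs 45→61
F: waits 61, runs 61→78
C: waits 78, runs 78→97
Sum = 0+5+17+30+45+61+78 = 236.
Difference = 298 − 236 = 62.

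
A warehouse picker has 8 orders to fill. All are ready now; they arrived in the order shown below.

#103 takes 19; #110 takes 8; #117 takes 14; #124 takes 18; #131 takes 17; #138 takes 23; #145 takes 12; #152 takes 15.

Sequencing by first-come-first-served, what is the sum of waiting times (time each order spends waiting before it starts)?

FIFO (arrival order): #103 #110 #117 #124 #131 #138 #145 #152.
#103: waits 0, runs 0→19
#110: waits 19, runs 19→27
#117: waits 27, runs 27→41
#124: waits 41, runs 41→59
#131: waits 59, runs 59→76
#138: waits 76, runs 76→99
#145: waits 99, runs 99→111
#152: waits 111, runs 111→126
Sum = 0+19+27+41+59+76+99+111 = 432.

432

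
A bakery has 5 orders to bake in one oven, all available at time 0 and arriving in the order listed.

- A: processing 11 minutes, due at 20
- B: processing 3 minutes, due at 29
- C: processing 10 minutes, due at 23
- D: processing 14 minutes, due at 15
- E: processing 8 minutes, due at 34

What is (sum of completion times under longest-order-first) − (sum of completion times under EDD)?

LPT (decreasing processing time): D A C E B.
D: 0→14
A: 14→25
C: 25→35
E: 35→43
B: 43→46
Sum = 14+25+35+43+46 = 163.
EDD (increasing due date): D A C B E.
D: 0→14
A: 14→25
C: 25→35
B: 35→38
E: 38→46
Sum = 14+25+35+38+46 = 158.
Difference = 163 − 158 = 5.

5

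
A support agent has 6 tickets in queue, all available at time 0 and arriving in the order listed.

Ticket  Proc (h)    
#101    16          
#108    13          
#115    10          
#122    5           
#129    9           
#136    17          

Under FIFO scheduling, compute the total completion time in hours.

251

FIFO (arrival order): #101 #108 #115 #122 #129 #136.
#101: 0→16
#108: 16→29
#115: 29→39
#122: 39→44
#129: 44→53
#136: 53→70
Sum = 16+29+39+44+53+70 = 251.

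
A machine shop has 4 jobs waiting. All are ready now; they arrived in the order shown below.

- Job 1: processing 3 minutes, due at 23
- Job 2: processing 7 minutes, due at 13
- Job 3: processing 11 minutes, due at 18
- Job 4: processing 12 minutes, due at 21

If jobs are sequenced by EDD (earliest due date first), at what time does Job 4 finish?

30

EDD (increasing due date): Job 2 Job 3 Job 4 Job 1.
Job 2: 0→7
Job 3: 7→18
Job 4: 18→30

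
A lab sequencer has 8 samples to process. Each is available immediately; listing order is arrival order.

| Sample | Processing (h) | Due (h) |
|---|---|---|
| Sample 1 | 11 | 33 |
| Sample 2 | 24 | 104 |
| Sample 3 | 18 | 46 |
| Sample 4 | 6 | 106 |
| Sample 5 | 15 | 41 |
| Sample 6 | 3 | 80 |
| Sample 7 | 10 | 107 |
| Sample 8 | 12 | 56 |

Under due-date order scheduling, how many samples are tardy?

EDD (increasing due date): Sample 1 Sample 5 Sample 3 Sample 8 Sample 6 Sample 2 Sample 4 Sample 7.
Sample 1: 0→11, due 33, tardiness 0
Sample 5: 11→26, due 41, tardiness 0
Sample 3: 26→44, due 46, tardiness 0
Sample 8: 44→56, due 56, tardiness 0
Sample 6: 56→59, due 80, tardiness 0
Sample 2: 59→83, due 104, tardiness 0
Sample 4: 83→89, due 106, tardiness 0
Sample 7: 89→99, due 107, tardiness 0
Late samples: 0.

0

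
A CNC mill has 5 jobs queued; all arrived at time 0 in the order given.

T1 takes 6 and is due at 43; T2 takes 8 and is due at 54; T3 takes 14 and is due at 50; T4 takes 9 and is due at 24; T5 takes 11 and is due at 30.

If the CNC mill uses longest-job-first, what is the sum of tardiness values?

15

LPT (decreasing processing time): T3 T5 T4 T2 T1.
T3: 0→14, due 50, tardiness 0
T5: 14→25, due 30, tardiness 0
T4: 25→34, due 24, tardiness 10
T2: 34→42, due 54, tardiness 0
T1: 42→48, due 43, tardiness 5
Sum = 0+0+10+0+5 = 15.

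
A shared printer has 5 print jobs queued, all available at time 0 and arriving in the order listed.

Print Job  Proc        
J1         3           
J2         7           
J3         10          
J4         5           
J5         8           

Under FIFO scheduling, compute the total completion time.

91

FIFO (arrival order): J1 J2 J3 J4 J5.
J1: 0→3
J2: 3→10
J3: 10→20
J4: 20→25
J5: 25→33
Sum = 3+10+20+25+33 = 91.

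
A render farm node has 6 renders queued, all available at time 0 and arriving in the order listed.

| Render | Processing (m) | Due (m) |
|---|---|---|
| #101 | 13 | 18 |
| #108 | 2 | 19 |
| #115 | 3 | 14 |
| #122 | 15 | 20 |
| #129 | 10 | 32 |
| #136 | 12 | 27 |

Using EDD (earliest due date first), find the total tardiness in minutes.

54

EDD (increasing due date): #115 #101 #108 #122 #136 #129.
#115: 0→3, due 14, tardiness 0
#101: 3→16, due 18, tardiness 0
#108: 16→18, due 19, tardiness 0
#122: 18→33, due 20, tardiness 13
#136: 33→45, due 27, tardiness 18
#129: 45→55, due 32, tardiness 23
Sum = 0+0+0+13+18+23 = 54.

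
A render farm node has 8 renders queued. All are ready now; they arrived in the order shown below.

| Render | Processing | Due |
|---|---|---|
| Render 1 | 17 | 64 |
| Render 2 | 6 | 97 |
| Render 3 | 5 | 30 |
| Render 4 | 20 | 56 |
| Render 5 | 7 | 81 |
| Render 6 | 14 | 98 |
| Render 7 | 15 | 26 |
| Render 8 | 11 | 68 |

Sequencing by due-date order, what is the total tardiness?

EDD (increasing due date): Render 7 Render 3 Render 4 Render 1 Render 8 Render 5 Render 2 Render 6.
Render 7: 0→15, due 26, tardiness 0
Render 3: 15→20, due 30, tardiness 0
Render 4: 20→40, due 56, tardiness 0
Render 1: 40→57, due 64, tardiness 0
Render 8: 57→68, due 68, tardiness 0
Render 5: 68→75, due 81, tardiness 0
Render 2: 75→81, due 97, tardiness 0
Render 6: 81→95, due 98, tardiness 0
Sum = 0+0+0+0+0+0+0+0 = 0.

0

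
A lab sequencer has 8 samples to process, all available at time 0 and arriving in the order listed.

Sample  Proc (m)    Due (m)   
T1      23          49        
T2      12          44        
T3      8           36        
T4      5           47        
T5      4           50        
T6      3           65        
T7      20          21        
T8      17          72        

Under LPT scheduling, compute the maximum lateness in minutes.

LPT (decreasing processing time): T1 T7 T8 T2 T3 T4 T5 T6.
T1: 0→23, due 49, lateness -26
T7: 23→43, due 21, lateness 22
T8: 43→60, due 72, lateness -12
T2: 60→72, due 44, lateness 28
T3: 72→80, due 36, lateness 44
T4: 80→85, due 47, lateness 38
T5: 85→89, due 50, lateness 39
T6: 89→92, due 65, lateness 27
Maximum = 44.

44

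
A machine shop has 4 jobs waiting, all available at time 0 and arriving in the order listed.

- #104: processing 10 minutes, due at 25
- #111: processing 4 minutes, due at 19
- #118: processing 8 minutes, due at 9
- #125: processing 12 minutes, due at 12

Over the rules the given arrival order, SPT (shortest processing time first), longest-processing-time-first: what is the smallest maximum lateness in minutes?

21

FIFO (arrival order): #104 #111 #118 #125.
#104: 0→10, due 25, lateness -15
#111: 10→14, due 19, lateness -5
#118: 14→22, due 9, lateness 13
#125: 22→34, due 12, lateness 22
Maximum = 22.
SPT (increasing processing time): #111 #118 #104 #125.
#111: 0→4, due 19, lateness -15
#118: 4→12, due 9, lateness 3
#104: 12→22, due 25, lateness -3
#125: 22→34, due 12, lateness 22
Maximum = 22.
LPT (decreasing processing time): #125 #104 #118 #111.
#125: 0→12, due 12, lateness 0
#104: 12→22, due 25, lateness -3
#118: 22→30, due 9, lateness 21
#111: 30→34, due 19, lateness 15
Maximum = 21.
FIFO 22, SPT 22, LPT 21 → minimum 21.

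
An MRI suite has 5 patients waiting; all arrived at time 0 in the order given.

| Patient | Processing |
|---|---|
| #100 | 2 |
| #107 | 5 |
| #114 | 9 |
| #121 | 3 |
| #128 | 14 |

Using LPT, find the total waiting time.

LPT (decreasing processing time): #128 #114 #107 #121 #100.
#128: waits 0, runs 0→14
#114: waits 14, runs 14→23
#107: waits 23, runs 23→28
#121: waits 28, runs 28→31
#100: waits 31, runs 31→33
Sum = 0+14+23+28+31 = 96.

96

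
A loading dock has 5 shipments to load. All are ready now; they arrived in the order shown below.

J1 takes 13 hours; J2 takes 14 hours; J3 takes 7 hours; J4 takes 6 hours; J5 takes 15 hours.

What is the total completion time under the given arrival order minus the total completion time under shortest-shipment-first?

FIFO (arrival order): J1 J2 J3 J4 J5.
J1: 0→13
J2: 13→27
J3: 27→34
J4: 34→40
J5: 40→55
Sum = 13+27+34+40+55 = 169.
SPT (increasing processing time): J4 J3 J1 J2 J5.
J4: 0→6
J3: 6→13
J1: 13→26
J2: 26→40
J5: 40→55
Sum = 6+13+26+40+55 = 140.
Difference = 169 − 140 = 29.

29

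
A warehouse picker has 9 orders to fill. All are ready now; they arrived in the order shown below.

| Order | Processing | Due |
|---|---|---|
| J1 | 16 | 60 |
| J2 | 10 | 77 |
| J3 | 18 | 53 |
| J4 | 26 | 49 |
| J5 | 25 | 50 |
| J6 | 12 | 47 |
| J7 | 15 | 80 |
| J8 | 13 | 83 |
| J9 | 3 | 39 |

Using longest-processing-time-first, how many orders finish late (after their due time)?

LPT (decreasing processing time): J4 J5 J3 J1 J7 J8 J6 J2 J9.
J4: 0→26, due 49, tardiness 0
J5: 26→51, due 50, tardiness 1
J3: 51→69, due 53, tardiness 16
J1: 69→85, due 60, tardiness 25
J7: 85→100, due 80, tardiness 20
J8: 100→113, due 83, tardiness 30
J6: 113→125, due 47, tardiness 78
J2: 125→135, due 77, tardiness 58
J9: 135→138, due 39, tardiness 99
Late orders: 8.

8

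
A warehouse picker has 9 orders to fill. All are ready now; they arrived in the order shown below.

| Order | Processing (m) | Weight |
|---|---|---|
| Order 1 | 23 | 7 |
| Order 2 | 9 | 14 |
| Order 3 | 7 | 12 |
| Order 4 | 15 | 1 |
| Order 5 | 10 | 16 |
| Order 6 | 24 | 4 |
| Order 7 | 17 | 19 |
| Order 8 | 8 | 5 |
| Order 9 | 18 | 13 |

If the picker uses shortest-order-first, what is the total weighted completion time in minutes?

SPT (increasing processing time): Order 3 Order 8 Order 2 Order 5 Order 4 Order 7 Order 9 Order 1 Order 6.
Order 3: finishes 7, weight 12, w·C = 84
Order 8: finishes 15, weight 5, w·C = 75
Order 2: finishes 24, weight 14, w·C = 336
Order 5: finishes 34, weight 16, w·C = 544
Order 4: finishes 49, weight 1, w·C = 49
Order 7: finishes 66, weight 19, w·C = 1254
Order 9: finishes 84, weight 13, w·C = 1092
Order 1: finishes 107, weight 7, w·C = 749
Order 6: finishes 131, weight 4, w·C = 524
Sum = 84+75+336+544+49+1254+1092+749+524 = 4707.

4707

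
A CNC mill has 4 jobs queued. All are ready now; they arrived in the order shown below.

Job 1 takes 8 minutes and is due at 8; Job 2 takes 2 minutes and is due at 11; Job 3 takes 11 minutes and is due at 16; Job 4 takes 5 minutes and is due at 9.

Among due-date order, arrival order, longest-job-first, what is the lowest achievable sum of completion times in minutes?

62

EDD (increasing due date): Job 1 Job 4 Job 2 Job 3.
Job 1: 0→8
Job 4: 8→13
Job 2: 13→15
Job 3: 15→26
Sum = 8+13+15+26 = 62.
FIFO (arrival order): Job 1 Job 2 Job 3 Job 4.
Job 1: 0→8
Job 2: 8→10
Job 3: 10→21
Job 4: 21→26
Sum = 8+10+21+26 = 65.
LPT (decreasing processing time): Job 3 Job 1 Job 4 Job 2.
Job 3: 0→11
Job 1: 11→19
Job 4: 19→24
Job 2: 24→26
Sum = 11+19+24+26 = 80.
EDD 62, FIFO 65, LPT 80 → minimum 62.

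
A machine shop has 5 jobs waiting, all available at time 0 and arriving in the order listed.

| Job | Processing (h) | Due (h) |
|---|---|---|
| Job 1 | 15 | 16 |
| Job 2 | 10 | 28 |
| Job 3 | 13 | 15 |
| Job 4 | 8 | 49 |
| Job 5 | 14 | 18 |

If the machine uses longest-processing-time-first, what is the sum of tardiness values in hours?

73

LPT (decreasing processing time): Job 1 Job 5 Job 3 Job 2 Job 4.
Job 1: 0→15, due 16, tardiness 0
Job 5: 15→29, due 18, tardiness 11
Job 3: 29→42, due 15, tardiness 27
Job 2: 42→52, due 28, tardiness 24
Job 4: 52→60, due 49, tardiness 11
Sum = 0+11+27+24+11 = 73.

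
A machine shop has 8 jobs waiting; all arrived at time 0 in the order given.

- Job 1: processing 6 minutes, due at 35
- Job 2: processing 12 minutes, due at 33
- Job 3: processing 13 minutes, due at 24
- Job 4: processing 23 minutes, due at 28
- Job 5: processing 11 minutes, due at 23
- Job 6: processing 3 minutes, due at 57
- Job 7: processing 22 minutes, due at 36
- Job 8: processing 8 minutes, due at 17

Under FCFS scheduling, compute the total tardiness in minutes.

FIFO (arrival order): Job 1 Job 2 Job 3 Job 4 Job 5 Job 6 Job 7 Job 8.
Job 1: 0→6, due 35, tardiness 0
Job 2: 6→18, due 33, tardiness 0
Job 3: 18→31, due 24, tardiness 7
Job 4: 31→54, due 28, tardiness 26
Job 5: 54→65, due 23, tardiness 42
Job 6: 65→68, due 57, tardiness 11
Job 7: 68→90, due 36, tardiness 54
Job 8: 90→98, due 17, tardiness 81
Sum = 0+0+7+26+42+11+54+81 = 221.

221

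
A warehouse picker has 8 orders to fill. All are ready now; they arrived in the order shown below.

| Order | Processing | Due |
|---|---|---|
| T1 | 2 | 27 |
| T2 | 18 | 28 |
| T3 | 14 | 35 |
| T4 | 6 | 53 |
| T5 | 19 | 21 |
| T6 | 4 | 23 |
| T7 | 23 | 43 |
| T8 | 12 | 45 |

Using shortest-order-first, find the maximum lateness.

SPT (increasing processing time): T1 T6 T4 T8 T3 T2 T5 T7.
T1: 0→2, due 27, lateness -25
T6: 2→6, due 23, lateness -17
T4: 6→12, due 53, lateness -41
T8: 12→24, due 45, lateness -21
T3: 24→38, due 35, lateness 3
T2: 38→56, due 28, lateness 28
T5: 56→75, due 21, lateness 54
T7: 75→98, due 43, lateness 55
Maximum = 55.

55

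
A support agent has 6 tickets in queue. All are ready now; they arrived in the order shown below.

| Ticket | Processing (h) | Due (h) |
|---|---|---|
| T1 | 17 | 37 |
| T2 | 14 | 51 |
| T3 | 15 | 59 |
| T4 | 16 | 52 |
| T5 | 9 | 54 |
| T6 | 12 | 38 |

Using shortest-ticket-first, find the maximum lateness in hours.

46

SPT (increasing processing time): T5 T6 T2 T3 T4 T1.
T5: 0→9, due 54, lateness -45
T6: 9→21, due 38, lateness -17
T2: 21→35, due 51, lateness -16
T3: 35→50, due 59, lateness -9
T4: 50→66, due 52, lateness 14
T1: 66→83, due 37, lateness 46
Maximum = 46.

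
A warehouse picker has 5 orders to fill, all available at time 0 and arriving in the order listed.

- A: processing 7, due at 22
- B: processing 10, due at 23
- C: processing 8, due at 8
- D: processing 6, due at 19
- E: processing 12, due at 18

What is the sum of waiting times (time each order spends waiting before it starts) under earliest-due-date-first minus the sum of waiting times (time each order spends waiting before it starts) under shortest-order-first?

EDD (increasing due date): C E D A B.
C: waits 0, runs 0→8
E: waits 8, runs 8→20
D: waits 20, runs 20→26
A: waits 26, runs 26→33
B: waits 33, runs 33→43
Sum = 0+8+20+26+33 = 87.
SPT (increasing processing time): D A C B E.
D: waits 0, runs 0→6
A: waits 6, runs 6→13
C: waits 13, runs 13→21
B: waits 21, runs 21→31
E: waits 31, runs 31→43
Sum = 0+6+13+21+31 = 71.
Difference = 87 − 71 = 16.

16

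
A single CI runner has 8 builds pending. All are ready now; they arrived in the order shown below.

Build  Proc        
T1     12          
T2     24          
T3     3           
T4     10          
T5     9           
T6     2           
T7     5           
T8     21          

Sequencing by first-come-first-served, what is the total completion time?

405

FIFO (arrival order): T1 T2 T3 T4 T5 T6 T7 T8.
T1: 0→12
T2: 12→36
T3: 36→39
T4: 39→49
T5: 49→58
T6: 58→60
T7: 60→65
T8: 65→86
Sum = 12+36+39+49+58+60+65+86 = 405.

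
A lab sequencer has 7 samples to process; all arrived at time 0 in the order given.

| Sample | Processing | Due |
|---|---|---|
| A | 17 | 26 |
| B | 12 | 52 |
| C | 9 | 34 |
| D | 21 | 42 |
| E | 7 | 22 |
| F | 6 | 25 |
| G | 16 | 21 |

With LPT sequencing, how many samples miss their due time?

6

LPT (decreasing processing time): D A G B C E F.
D: 0→21, due 42, tardiness 0
A: 21→38, due 26, tardiness 12
G: 38→54, due 21, tardiness 33
B: 54→66, due 52, tardiness 14
C: 66→75, due 34, tardiness 41
E: 75→82, due 22, tardiness 60
F: 82→88, due 25, tardiness 63
Late samples: 6.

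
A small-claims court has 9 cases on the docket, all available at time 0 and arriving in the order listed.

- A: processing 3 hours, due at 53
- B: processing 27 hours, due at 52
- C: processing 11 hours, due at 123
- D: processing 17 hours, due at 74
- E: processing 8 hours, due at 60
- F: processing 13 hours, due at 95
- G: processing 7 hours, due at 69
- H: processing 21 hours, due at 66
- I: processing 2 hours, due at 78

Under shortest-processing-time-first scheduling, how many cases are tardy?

SPT (increasing processing time): I A G E C F D H B.
I: 0→2, due 78, tardiness 0
A: 2→5, due 53, tardiness 0
G: 5→12, due 69, tardiness 0
E: 12→20, due 60, tardiness 0
C: 20→31, due 123, tardiness 0
F: 31→44, due 95, tardiness 0
D: 44→61, due 74, tardiness 0
H: 61→82, due 66, tardiness 16
B: 82→109, due 52, tardiness 57
Late cases: 2.

2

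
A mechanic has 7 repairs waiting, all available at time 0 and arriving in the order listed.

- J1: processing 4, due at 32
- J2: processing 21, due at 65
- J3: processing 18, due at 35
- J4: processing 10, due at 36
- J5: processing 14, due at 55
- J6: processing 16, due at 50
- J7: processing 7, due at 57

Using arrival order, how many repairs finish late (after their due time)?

5

FIFO (arrival order): J1 J2 J3 J4 J5 J6 J7.
J1: 0→4, due 32, tardiness 0
J2: 4→25, due 65, tardiness 0
J3: 25→43, due 35, tardiness 8
J4: 43→53, due 36, tardiness 17
J5: 53→67, due 55, tardiness 12
J6: 67→83, due 50, tardiness 33
J7: 83→90, due 57, tardiness 33
Late repairs: 5.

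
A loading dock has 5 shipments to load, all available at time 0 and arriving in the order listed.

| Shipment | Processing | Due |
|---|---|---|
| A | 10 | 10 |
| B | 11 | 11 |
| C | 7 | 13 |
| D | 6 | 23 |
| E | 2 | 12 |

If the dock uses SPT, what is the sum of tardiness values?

SPT (increasing processing time): E D C A B.
E: 0→2, due 12, tardiness 0
D: 2→8, due 23, tardiness 0
C: 8→15, due 13, tardiness 2
A: 15→25, due 10, tardiness 15
B: 25→36, due 11, tardiness 25
Sum = 0+0+2+15+25 = 42.

42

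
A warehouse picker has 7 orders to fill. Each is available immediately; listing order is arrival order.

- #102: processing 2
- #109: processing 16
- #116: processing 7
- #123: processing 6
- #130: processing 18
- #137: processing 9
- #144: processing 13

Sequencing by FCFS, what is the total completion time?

FIFO (arrival order): #102 #109 #116 #123 #130 #137 #144.
#102: 0→2
#109: 2→18
#116: 18→25
#123: 25→31
#130: 31→49
#137: 49→58
#144: 58→71
Sum = 2+18+25+31+49+58+71 = 254.

254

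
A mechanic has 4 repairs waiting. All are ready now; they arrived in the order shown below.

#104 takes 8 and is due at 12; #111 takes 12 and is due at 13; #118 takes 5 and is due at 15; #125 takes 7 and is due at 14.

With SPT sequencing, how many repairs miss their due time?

SPT (increasing processing time): #118 #125 #104 #111.
#118: 0→5, due 15, tardiness 0
#125: 5→12, due 14, tardiness 0
#104: 12→20, due 12, tardiness 8
#111: 20→32, due 13, tardiness 19
Late repairs: 2.

2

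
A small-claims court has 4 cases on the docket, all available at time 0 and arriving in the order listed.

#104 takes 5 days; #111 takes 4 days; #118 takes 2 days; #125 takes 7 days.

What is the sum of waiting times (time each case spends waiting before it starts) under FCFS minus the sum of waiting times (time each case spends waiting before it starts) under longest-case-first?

FIFO (arrival order): #104 #111 #118 #125.
#104: waits 0, runs 0→5
#111: waits 5, runs 5→9
#118: waits 9, runs 9→11
#125: waits 11, runs 11→18
Sum = 0+5+9+11 = 25.
LPT (decreasing processing time): #125 #104 #111 #118.
#125: waits 0, runs 0→7
#104: waits 7, runs 7→12
#111: waits 12, runs 12→16
#118: waits 16, runs 16→18
Sum = 0+7+12+16 = 35.
Difference = 25 − 35 = -10.

-10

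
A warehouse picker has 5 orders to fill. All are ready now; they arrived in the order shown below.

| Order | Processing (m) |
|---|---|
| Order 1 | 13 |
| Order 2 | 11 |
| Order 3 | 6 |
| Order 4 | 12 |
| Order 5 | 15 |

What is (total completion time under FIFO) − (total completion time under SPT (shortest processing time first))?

15

FIFO (arrival order): Order 1 Order 2 Order 3 Order 4 Order 5.
Order 1: 0→13
Order 2: 13→24
Order 3: 24→30
Order 4: 30→42
Order 5: 42→57
Sum = 13+24+30+42+57 = 166.
SPT (increasing processing time): Order 3 Order 2 Order 4 Order 1 Order 5.
Order 3: 0→6
Order 2: 6→17
Order 4: 17→29
Order 1: 29→42
Order 5: 42→57
Sum = 6+17+29+42+57 = 151.
Difference = 166 − 151 = 15.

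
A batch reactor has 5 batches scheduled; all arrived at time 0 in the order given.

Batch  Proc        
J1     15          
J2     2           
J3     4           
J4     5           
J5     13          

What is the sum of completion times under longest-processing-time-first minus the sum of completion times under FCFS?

34

LPT (decreasing processing time): J1 J5 J4 J3 J2.
J1: 0→15
J5: 15→28
J4: 28→33
J3: 33→37
J2: 37→39
Sum = 15+28+33+37+39 = 152.
FIFO (arrival order): J1 J2 J3 J4 J5.
J1: 0→15
J2: 15→17
J3: 17→21
J4: 21→26
J5: 26→39
Sum = 15+17+21+26+39 = 118.
Difference = 152 − 118 = 34.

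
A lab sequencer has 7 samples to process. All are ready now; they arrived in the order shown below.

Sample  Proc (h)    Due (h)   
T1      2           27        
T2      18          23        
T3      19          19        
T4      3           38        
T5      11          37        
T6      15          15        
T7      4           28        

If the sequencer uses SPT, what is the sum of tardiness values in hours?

103

SPT (increasing processing time): T1 T4 T7 T5 T6 T2 T3.
T1: 0→2, due 27, tardiness 0
T4: 2→5, due 38, tardiness 0
T7: 5→9, due 28, tardiness 0
T5: 9→20, due 37, tardiness 0
T6: 20→35, due 15, tardiness 20
T2: 35→53, due 23, tardiness 30
T3: 53→72, due 19, tardiness 53
Sum = 0+0+0+0+20+30+53 = 103.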